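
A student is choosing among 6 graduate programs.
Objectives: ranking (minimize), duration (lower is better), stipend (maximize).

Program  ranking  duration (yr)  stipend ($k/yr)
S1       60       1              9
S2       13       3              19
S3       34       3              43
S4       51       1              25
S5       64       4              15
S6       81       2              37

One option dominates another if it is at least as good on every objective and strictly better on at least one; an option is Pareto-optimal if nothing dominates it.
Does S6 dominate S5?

S6 vs S5: S6 is worse on ranking (81 vs 64), so it does not dominate S5.

No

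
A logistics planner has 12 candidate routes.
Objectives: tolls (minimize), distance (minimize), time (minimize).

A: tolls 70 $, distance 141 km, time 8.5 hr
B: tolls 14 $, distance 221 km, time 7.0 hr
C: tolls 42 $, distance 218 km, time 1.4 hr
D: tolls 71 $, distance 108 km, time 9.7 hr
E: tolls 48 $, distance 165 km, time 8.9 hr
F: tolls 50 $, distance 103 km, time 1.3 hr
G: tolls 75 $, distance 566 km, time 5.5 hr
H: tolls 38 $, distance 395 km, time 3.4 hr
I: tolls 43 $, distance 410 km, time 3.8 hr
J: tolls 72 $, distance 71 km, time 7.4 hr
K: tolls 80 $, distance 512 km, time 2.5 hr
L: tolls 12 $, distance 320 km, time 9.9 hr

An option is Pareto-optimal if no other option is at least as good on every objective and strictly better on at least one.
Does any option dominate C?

No

A: worse on tolls (70 vs 42).
B: worse on distance (221 vs 218).
D: worse on tolls (71 vs 42).
E: worse on tolls (48 vs 42).
F: worse on tolls (50 vs 42).
G: worse on tolls (75 vs 42).
H: worse on distance (395 vs 218).
I: worse on tolls (43 vs 42).
J: worse on tolls (72 vs 42).
K: worse on tolls (80 vs 42).
L: worse on distance (320 vs 218).
No option is at least as good as C on every objective and strictly better on one.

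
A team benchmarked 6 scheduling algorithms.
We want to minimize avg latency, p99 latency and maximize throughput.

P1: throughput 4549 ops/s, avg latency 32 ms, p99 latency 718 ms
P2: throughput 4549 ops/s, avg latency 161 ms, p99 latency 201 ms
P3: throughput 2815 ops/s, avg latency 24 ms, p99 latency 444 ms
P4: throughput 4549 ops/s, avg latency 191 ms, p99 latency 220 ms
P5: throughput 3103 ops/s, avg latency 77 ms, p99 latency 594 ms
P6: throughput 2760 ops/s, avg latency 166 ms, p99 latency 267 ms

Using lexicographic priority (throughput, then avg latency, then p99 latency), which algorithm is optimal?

P1

First maximize throughput: best is 4549, kept {P1, P2, P4}.
Then minimize avg latency: best is 32, kept {P1}.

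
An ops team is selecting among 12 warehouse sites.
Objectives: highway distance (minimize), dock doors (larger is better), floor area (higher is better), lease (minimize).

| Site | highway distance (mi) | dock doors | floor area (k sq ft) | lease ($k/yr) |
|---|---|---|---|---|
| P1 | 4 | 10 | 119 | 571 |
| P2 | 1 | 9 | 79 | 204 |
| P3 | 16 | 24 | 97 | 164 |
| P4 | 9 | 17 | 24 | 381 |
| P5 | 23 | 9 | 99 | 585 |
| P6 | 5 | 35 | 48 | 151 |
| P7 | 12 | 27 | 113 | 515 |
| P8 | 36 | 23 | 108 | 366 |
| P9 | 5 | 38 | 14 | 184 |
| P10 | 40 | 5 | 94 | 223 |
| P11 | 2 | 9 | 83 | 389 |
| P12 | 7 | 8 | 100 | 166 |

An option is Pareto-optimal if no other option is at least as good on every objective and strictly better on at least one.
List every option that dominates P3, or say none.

P1: worse on dock doors (10 vs 24).
P2: worse on dock doors (9 vs 24).
P4: worse on dock doors (17 vs 24).
P5: worse on highway distance (23 vs 16).
P6: worse on floor area (48 vs 97).
P7: worse on lease (515 vs 164).
P8: worse on highway distance (36 vs 16).
P9: worse on floor area (14 vs 97).
P10: worse on highway distance (40 vs 16).
P11: worse on dock doors (9 vs 24).
P12: worse on dock doors (8 vs 24).
No option dominates P3.

none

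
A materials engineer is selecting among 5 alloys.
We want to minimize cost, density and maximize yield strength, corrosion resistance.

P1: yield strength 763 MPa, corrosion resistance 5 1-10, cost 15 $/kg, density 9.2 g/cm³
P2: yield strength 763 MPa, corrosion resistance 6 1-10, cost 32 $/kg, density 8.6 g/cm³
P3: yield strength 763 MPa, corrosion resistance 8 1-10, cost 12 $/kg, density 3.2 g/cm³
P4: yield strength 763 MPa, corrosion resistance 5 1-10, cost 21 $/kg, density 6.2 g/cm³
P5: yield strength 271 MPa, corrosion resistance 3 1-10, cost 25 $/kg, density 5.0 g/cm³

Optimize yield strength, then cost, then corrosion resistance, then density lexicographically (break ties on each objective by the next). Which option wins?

P3

First maximize yield strength: best is 763, kept {P1, P2, P3, P4}.
Then minimize cost: best is 12, kept {P3}.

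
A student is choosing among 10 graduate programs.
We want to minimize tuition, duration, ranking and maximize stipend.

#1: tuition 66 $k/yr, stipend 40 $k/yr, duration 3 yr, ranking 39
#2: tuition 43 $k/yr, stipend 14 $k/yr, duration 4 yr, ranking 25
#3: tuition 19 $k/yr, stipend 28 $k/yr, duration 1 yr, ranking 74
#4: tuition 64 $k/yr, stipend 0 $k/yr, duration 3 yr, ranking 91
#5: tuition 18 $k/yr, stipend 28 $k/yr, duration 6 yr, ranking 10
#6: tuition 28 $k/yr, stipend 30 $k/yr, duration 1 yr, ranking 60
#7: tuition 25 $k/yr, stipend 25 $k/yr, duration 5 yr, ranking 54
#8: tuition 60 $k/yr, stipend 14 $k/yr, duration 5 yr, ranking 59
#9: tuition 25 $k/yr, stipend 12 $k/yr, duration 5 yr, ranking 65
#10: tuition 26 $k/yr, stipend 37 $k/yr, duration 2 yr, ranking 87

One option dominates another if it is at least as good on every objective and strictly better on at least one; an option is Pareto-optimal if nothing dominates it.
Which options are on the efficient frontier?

#1: not dominated (best stipend).
#2: not dominated.
#3: not dominated.
#4: dominated by #3 (tuition 19≤64, stipend 28≥0, duration 1≤3, ranking 74≤91).
#5: not dominated (best tuition).
#6: not dominated.
#7: not dominated.
#8: dominated by #2 (tuition 43≤60, stipend 14≥14, duration 4≤5, ranking 25≤59).
#9: dominated by #7 (tuition 25≤25, stipend 25≥12, duration 5≤5, ranking 54≤65).
#10: not dominated.

#1, #2, #3, #5, #6, #7, #10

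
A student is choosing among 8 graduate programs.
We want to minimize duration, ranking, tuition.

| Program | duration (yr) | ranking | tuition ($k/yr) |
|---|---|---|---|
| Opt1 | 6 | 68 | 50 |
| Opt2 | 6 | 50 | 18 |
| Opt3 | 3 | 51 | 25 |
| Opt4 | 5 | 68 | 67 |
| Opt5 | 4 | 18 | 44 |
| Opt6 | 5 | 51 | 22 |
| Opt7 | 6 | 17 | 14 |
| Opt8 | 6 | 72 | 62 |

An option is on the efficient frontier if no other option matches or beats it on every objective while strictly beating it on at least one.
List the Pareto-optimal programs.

Opt1: dominated by Opt2 (duration 6≤6, ranking 50≤68, tuition 18≤50).
Opt2: dominated by Opt7 (duration 6≤6, ranking 17≤50, tuition 14≤18).
Opt3: not dominated (best duration).
Opt4: dominated by Opt3 (duration 3≤5, ranking 51≤68, tuition 25≤67).
Opt5: not dominated.
Opt6: not dominated.
Opt7: not dominated (best ranking).
Opt8: dominated by Opt1 (duration 6≤6, ranking 68≤72, tuition 50≤62).

Opt3, Opt5, Opt6, Opt7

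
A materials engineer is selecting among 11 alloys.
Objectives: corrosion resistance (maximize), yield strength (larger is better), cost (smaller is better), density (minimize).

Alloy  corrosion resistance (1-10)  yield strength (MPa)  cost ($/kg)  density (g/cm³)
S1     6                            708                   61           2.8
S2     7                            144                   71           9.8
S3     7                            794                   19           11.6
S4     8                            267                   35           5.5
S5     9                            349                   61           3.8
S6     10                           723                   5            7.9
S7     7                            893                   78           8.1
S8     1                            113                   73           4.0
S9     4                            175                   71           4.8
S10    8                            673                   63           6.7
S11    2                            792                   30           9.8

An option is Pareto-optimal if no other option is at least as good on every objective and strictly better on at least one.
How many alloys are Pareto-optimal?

S1: not dominated (best density).
S2: dominated by S4 (corrosion resistance 8≥7, yield strength 267≥144, cost 35≤71, density 5.5≤9.8).
S3: not dominated.
S4: not dominated.
S5: not dominated.
S6: not dominated (best corrosion resistance).
S7: not dominated (best yield strength).
S8: dominated by S1 (corrosion resistance 6≥1, yield strength 708≥113, cost 61≤73, density 2.8≤4.0).
S9: dominated by S1 (corrosion resistance 6≥4, yield strength 708≥175, cost 61≤71, density 2.8≤4.8).
S10: not dominated.
S11: not dominated.
Pareto-optimal: S1, S3, S4, S5, S6, S7, S10, S11 → 8.

8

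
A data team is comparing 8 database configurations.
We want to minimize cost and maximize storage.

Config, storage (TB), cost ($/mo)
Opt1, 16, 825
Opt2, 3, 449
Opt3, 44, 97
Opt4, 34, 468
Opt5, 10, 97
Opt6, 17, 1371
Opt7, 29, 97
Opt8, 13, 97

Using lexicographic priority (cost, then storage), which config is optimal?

First minimize cost: best is 97, kept {Opt3, Opt5, Opt7, Opt8}.
Then maximize storage: best is 44, kept {Opt3}.

Opt3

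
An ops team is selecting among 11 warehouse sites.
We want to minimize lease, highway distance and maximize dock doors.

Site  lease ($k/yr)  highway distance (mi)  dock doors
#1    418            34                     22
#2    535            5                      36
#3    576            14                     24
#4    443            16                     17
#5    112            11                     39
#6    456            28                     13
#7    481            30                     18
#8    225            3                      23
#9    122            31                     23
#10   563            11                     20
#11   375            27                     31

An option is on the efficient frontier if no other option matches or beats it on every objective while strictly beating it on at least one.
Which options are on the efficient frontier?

#2, #5, #8

#1: dominated by #5 (lease 112≤418, highway distance 11≤34, dock doors 39≥22).
#2: not dominated.
#3: dominated by #2 (lease 535≤576, highway distance 5≤14, dock doors 36≥24).
#4: dominated by #5 (lease 112≤443, highway distance 11≤16, dock doors 39≥17).
#5: not dominated (best lease).
#6: dominated by #4 (lease 443≤456, highway distance 16≤28, dock doors 17≥13).
#7: dominated by #5 (lease 112≤481, highway distance 11≤30, dock doors 39≥18).
#8: not dominated (best highway distance).
#9: dominated by #5 (lease 112≤122, highway distance 11≤31, dock doors 39≥23).
#10: dominated by #2 (lease 535≤563, highway distance 5≤11, dock doors 36≥20).
#11: dominated by #5 (lease 112≤375, highway distance 11≤27, dock doors 39≥31).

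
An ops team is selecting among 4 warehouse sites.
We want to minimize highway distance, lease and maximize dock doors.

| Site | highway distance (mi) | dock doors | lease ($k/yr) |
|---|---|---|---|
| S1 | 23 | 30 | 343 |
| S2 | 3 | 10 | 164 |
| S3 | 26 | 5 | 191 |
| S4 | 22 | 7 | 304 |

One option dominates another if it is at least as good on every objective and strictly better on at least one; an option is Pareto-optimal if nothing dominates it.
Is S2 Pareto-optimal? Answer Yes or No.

Yes

S1: worse on highway distance (23 vs 3).
S3: worse on highway distance (26 vs 3).
S4: worse on highway distance (22 vs 3).
No option is at least as good as S2 on every objective and strictly better on one.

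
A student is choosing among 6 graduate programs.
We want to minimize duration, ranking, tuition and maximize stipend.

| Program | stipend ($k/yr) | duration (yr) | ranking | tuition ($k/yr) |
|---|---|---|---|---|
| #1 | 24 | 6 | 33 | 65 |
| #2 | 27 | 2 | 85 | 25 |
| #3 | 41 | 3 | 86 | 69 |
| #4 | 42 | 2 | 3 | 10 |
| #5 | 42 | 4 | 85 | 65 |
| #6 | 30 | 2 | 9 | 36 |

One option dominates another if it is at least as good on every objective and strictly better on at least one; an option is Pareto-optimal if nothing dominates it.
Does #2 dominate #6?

No

#2 vs #6: #2 is worse on stipend (27 vs 30), so it does not dominate #6.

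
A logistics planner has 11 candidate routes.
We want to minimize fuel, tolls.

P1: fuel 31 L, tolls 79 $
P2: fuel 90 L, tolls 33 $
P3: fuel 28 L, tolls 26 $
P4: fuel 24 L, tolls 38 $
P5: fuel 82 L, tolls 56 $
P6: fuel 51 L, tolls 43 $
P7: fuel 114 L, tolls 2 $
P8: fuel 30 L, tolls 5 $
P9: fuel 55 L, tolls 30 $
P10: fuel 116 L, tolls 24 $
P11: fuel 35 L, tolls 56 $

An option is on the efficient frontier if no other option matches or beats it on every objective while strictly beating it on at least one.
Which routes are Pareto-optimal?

P3, P4, P7, P8

P1: dominated by P3 (fuel 28≤31, tolls 26≤79).
P2: dominated by P3 (fuel 28≤90, tolls 26≤33).
P3: not dominated.
P4: not dominated (best fuel).
P5: dominated by P3 (fuel 28≤82, tolls 26≤56).
P6: dominated by P3 (fuel 28≤51, tolls 26≤43).
P7: not dominated (best tolls).
P8: not dominated.
P9: dominated by P3 (fuel 28≤55, tolls 26≤30).
P10: dominated by P7 (fuel 114≤116, tolls 2≤24).
P11: dominated by P3 (fuel 28≤35, tolls 26≤56).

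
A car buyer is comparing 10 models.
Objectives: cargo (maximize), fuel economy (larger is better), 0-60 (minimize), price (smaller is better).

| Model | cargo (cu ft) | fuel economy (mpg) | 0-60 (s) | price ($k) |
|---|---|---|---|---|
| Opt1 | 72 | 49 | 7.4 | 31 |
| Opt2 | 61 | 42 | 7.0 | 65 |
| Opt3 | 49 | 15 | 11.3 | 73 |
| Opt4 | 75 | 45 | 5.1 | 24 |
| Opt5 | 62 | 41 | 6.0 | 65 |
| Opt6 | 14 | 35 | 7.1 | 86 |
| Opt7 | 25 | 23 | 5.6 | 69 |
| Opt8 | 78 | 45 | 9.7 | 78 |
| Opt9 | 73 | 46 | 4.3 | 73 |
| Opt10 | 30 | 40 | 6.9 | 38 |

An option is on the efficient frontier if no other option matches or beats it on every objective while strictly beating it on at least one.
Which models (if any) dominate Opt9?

none

Opt1: worse on cargo (72 vs 73).
Opt2: worse on cargo (61 vs 73).
Opt3: worse on cargo (49 vs 73).
Opt4: worse on fuel economy (45 vs 46).
Opt5: worse on cargo (62 vs 73).
Opt6: worse on cargo (14 vs 73).
Opt7: worse on cargo (25 vs 73).
Opt8: worse on fuel economy (45 vs 46).
Opt10: worse on cargo (30 vs 73).
No option dominates Opt9.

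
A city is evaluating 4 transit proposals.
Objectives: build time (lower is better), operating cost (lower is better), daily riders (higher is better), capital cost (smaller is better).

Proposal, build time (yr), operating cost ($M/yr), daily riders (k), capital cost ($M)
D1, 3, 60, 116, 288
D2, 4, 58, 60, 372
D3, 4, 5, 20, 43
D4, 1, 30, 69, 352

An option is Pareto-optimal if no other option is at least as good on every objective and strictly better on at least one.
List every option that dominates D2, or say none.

D4: build time 1≤4, operating cost 30≤58, daily riders 69≥60, capital cost 352≤372 — dominates D2.
Others (D1, D3) are each worse than D2 on at least one objective.

D4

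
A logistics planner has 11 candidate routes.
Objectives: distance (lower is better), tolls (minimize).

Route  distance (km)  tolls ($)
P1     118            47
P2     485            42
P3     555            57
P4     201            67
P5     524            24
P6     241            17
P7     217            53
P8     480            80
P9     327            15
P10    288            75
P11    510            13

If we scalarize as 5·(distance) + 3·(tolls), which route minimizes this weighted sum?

P1: 5·118 + 3·47 = 731
P2: 5·485 + 3·42 = 2551
P3: 5·555 + 3·57 = 2946
P4: 5·201 + 3·67 = 1206
P5: 5·524 + 3·24 = 2692
P6: 5·241 + 3·17 = 1256
P7: 5·217 + 3·53 = 1244
P8: 5·480 + 3·80 = 2640
P9: 5·327 + 3·15 = 1680
P10: 5·288 + 3·75 = 1665
P11: 5·510 + 3·13 = 2589
Lowest: P1 at 731.

P1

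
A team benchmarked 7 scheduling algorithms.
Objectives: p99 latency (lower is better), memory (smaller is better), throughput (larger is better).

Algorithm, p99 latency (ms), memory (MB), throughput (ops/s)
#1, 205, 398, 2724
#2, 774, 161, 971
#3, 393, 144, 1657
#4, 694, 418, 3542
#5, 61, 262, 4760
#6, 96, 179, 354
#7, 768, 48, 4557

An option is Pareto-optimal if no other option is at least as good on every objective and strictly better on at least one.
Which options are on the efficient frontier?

#1: dominated by #5 (p99 latency 61≤205, memory 262≤398, throughput 4760≥2724).
#2: dominated by #3 (p99 latency 393≤774, memory 144≤161, throughput 1657≥971).
#3: not dominated.
#4: dominated by #5 (p99 latency 61≤694, memory 262≤418, throughput 4760≥3542).
#5: not dominated (best p99 latency).
#6: not dominated.
#7: not dominated (best memory).

#3, #5, #6, #7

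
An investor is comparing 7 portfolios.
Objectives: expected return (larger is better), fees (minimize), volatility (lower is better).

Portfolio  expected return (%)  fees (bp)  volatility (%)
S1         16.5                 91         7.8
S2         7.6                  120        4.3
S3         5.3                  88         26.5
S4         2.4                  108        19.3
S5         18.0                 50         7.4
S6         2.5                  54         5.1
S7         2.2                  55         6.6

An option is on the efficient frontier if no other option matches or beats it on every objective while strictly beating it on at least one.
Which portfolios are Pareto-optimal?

S2, S5, S6

S1: dominated by S5 (expected return 18.0≥16.5, fees 50≤91, volatility 7.4≤7.8).
S2: not dominated (best volatility).
S3: dominated by S5 (expected return 18.0≥5.3, fees 50≤88, volatility 7.4≤26.5).
S4: dominated by S1 (expected return 16.5≥2.4, fees 91≤108, volatility 7.8≤19.3).
S5: not dominated (best expected return).
S6: not dominated.
S7: dominated by S6 (expected return 2.5≥2.2, fees 54≤55, volatility 5.1≤6.6).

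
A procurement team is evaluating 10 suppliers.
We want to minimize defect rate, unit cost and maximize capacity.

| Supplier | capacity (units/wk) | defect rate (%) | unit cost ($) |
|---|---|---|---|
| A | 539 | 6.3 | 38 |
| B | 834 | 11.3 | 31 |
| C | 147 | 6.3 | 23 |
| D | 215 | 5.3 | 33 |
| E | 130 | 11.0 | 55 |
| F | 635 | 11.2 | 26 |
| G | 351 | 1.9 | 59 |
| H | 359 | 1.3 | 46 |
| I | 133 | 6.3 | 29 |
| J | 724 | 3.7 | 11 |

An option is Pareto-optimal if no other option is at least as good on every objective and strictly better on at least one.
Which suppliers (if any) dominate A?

J: capacity 724≥539, defect rate 3.7≤6.3, unit cost 11≤38 — dominates A.
Others (B, C, D, E, F, G, H, I) are each worse than A on at least one objective.

J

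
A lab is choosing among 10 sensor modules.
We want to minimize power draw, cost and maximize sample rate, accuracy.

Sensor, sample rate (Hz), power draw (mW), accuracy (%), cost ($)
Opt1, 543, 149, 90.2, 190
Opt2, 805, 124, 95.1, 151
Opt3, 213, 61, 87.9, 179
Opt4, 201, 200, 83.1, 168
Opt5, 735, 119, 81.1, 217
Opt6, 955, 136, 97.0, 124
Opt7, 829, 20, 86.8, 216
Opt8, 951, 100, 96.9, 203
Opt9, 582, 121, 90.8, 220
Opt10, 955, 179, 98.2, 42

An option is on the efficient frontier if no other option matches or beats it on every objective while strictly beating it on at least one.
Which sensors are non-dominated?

Opt2, Opt3, Opt6, Opt7, Opt8, Opt10

Opt1: dominated by Opt2 (sample rate 805≥543, power draw 124≤149, accuracy 95.1≥90.2, cost 151≤190).
Opt2: not dominated.
Opt3: not dominated.
Opt4: dominated by Opt2 (sample rate 805≥201, power draw 124≤200, accuracy 95.1≥83.1, cost 151≤168).
Opt5: dominated by Opt7 (sample rate 829≥735, power draw 20≤119, accuracy 86.8≥81.1, cost 216≤217).
Opt6: not dominated.
Opt7: not dominated (best power draw).
Opt8: not dominated.
Opt9: dominated by Opt8 (sample rate 951≥582, power draw 100≤121, accuracy 96.9≥90.8, cost 203≤220).
Opt10: not dominated (best accuracy).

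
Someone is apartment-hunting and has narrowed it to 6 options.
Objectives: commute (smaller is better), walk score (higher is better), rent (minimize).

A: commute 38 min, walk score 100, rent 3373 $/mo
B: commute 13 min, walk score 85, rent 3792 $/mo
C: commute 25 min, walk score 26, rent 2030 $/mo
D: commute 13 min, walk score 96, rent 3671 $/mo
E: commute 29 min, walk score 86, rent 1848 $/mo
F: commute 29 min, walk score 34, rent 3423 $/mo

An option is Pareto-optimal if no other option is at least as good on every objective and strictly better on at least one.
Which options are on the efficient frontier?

A, C, D, E

A: not dominated (best walk score).
B: dominated by D (commute 13≤13, walk score 96≥85, rent 3671≤3792).
C: not dominated.
D: not dominated.
E: not dominated (best rent).
F: dominated by E (commute 29≤29, walk score 86≥34, rent 1848≤3423).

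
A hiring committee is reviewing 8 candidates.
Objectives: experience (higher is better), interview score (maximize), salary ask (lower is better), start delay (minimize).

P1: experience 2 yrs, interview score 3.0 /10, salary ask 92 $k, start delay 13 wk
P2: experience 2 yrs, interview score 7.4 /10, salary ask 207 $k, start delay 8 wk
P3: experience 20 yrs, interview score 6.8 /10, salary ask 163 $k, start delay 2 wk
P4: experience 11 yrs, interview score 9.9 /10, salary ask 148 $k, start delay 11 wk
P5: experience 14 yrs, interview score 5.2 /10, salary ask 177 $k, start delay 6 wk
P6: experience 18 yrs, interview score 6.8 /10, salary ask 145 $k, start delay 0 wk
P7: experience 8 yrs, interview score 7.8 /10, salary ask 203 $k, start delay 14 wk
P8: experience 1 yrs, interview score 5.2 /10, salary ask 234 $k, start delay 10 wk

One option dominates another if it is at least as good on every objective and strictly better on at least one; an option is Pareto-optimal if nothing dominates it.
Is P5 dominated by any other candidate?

Yes

P3 vs P5: experience 20≥14, interview score 6.8≥5.2, salary ask 163≤177, start delay 2≤6 — P3 is at least as good on every objective and strictly better on at least one, so P3 dominates P5.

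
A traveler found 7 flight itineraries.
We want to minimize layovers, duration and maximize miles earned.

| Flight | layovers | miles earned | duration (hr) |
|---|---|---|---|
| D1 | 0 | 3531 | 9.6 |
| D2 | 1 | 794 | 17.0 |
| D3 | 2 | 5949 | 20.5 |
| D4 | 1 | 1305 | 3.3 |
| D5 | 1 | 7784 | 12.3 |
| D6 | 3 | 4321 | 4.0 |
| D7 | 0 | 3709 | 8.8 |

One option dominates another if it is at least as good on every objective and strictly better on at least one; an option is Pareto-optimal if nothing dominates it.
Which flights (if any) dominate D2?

D1, D4, D5, D7

D1: layovers 0≤1, miles earned 3531≥794, duration 9.6≤17.0 — dominates D2.
D4: layovers 1≤1, miles earned 1305≥794, duration 3.3≤17.0 — dominates D2.
D5: layovers 1≤1, miles earned 7784≥794, duration 12.3≤17.0 — dominates D2.
D7: layovers 0≤1, miles earned 3709≥794, duration 8.8≤17.0 — dominates D2.
Others (D3, D6) are each worse than D2 on at least one objective.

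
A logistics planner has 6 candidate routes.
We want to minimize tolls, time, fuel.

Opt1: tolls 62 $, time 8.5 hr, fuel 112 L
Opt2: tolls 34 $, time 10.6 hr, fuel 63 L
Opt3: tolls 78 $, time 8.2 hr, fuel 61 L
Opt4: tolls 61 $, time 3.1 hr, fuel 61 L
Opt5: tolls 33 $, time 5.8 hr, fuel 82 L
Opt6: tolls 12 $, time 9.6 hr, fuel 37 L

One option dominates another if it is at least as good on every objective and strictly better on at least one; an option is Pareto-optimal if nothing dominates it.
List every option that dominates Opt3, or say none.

Opt4: tolls 61≤78, time 3.1≤8.2, fuel 61≤61 — dominates Opt3.
Others (Opt1, Opt2, Opt5, Opt6) are each worse than Opt3 on at least one objective.

Opt4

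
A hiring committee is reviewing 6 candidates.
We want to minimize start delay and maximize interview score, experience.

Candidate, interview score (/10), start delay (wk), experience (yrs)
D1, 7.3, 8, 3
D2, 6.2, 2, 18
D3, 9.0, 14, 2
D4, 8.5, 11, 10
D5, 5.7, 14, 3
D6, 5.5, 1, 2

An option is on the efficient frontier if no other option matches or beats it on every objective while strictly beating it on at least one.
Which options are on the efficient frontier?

D1, D2, D3, D4, D6

D1: not dominated.
D2: not dominated (best experience).
D3: not dominated (best interview score).
D4: not dominated.
D5: dominated by D1 (interview score 7.3≥5.7, start delay 8≤14, experience 3≥3).
D6: not dominated (best start delay).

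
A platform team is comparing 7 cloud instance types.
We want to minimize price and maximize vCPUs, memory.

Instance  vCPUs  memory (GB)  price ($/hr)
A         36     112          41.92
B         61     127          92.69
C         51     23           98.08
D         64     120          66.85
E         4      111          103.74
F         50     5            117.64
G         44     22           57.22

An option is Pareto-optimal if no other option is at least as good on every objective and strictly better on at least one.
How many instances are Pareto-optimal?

4

A: not dominated (best price).
B: not dominated (best memory).
C: dominated by B (vCPUs 61≥51, memory 127≥23, price 92.69≤98.08).
D: not dominated (best vCPUs).
E: dominated by A (vCPUs 36≥4, memory 112≥111, price 41.92≤103.74).
F: dominated by B (vCPUs 61≥50, memory 127≥5, price 92.69≤117.64).
G: not dominated.
Pareto-optimal: A, B, D, G → 4.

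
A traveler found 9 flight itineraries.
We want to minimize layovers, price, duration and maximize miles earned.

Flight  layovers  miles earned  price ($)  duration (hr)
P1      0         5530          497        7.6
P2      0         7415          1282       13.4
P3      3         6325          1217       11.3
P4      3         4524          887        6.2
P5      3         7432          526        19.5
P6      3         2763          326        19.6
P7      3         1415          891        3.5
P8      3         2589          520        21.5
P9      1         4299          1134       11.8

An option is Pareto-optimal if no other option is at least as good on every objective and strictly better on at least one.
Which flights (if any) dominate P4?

P1: worse on duration (7.6 vs 6.2).
P2: worse on price (1282 vs 887).
P3: worse on price (1217 vs 887).
P5: worse on duration (19.5 vs 6.2).
P6: worse on miles earned (2763 vs 4524).
P7: worse on miles earned (1415 vs 4524).
P8: worse on miles earned (2589 vs 4524).
P9: worse on miles earned (4299 vs 4524).
No option dominates P4.

none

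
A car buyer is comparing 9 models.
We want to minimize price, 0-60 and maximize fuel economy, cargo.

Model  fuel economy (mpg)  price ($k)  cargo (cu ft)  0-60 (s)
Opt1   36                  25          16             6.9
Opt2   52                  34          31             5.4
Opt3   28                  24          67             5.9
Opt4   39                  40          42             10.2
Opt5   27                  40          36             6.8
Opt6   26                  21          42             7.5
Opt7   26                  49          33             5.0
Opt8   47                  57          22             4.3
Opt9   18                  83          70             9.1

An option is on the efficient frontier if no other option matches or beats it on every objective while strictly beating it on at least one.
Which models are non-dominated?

Opt1: not dominated.
Opt2: not dominated (best fuel economy).
Opt3: not dominated.
Opt4: not dominated.
Opt5: dominated by Opt3 (fuel economy 28≥27, price 24≤40, cargo 67≥36, 0-60 5.9≤6.8).
Opt6: not dominated (best price).
Opt7: not dominated.
Opt8: not dominated (best 0-60).
Opt9: not dominated (best cargo).

Opt1, Opt2, Opt3, Opt4, Opt6, Opt7, Opt8, Opt9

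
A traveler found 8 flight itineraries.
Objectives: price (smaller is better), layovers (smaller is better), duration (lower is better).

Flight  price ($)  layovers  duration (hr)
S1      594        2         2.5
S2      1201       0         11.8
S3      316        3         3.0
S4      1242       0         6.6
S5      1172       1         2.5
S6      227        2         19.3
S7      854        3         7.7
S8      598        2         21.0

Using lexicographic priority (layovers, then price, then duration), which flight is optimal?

S2

First minimize layovers: best is 0, kept {S2, S4}.
Then minimize price: best is 1201, kept {S2}.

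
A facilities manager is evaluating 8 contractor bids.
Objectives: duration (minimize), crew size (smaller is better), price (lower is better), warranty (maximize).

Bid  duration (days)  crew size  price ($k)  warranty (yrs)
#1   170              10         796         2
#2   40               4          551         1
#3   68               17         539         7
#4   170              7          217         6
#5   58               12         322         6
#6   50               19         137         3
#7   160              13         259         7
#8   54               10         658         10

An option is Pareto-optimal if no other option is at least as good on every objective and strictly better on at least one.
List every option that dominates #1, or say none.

#4: duration 170≤170, crew size 7≤10, price 217≤796, warranty 6≥2 — dominates #1.
#8: duration 54≤170, crew size 10≤10, price 658≤796, warranty 10≥2 — dominates #1.
Others (#2, #3, #5, #6, #7) are each worse than #1 on at least one objective.

#4, #8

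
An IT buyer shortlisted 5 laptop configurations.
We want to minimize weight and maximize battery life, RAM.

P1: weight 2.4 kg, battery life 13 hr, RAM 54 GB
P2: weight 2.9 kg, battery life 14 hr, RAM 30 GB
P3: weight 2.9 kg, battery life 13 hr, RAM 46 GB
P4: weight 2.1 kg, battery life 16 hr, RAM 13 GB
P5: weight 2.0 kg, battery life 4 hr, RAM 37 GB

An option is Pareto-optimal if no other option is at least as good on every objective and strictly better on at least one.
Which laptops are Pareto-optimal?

P1: not dominated (best RAM).
P2: not dominated.
P3: dominated by P1 (weight 2.4≤2.9, battery life 13≥13, RAM 54≥46).
P4: not dominated (best battery life).
P5: not dominated (best weight).

P1, P2, P4, P5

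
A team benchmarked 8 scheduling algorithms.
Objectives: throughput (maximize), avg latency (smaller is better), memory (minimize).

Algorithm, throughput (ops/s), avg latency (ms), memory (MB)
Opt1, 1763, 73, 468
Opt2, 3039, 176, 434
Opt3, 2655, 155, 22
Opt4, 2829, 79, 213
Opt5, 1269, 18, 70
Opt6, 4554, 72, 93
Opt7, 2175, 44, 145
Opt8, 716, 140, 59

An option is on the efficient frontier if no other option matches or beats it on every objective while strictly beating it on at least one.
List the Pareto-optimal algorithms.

Opt1: dominated by Opt6 (throughput 4554≥1763, avg latency 72≤73, memory 93≤468).
Opt2: dominated by Opt6 (throughput 4554≥3039, avg latency 72≤176, memory 93≤434).
Opt3: not dominated (best memory).
Opt4: dominated by Opt6 (throughput 4554≥2829, avg latency 72≤79, memory 93≤213).
Opt5: not dominated (best avg latency).
Opt6: not dominated (best throughput).
Opt7: not dominated.
Opt8: not dominated.

Opt3, Opt5, Opt6, Opt7, Opt8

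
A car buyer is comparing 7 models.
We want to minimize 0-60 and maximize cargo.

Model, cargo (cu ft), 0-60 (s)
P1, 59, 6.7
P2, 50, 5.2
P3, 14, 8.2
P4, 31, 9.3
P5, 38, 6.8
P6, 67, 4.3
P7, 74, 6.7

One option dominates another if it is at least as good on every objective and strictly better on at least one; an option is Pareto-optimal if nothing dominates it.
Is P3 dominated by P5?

P5 vs P3: cargo 38≥14, 0-60 6.8≤8.2 — P5 is at least as good on every objective with at least one strict improvement.

Yes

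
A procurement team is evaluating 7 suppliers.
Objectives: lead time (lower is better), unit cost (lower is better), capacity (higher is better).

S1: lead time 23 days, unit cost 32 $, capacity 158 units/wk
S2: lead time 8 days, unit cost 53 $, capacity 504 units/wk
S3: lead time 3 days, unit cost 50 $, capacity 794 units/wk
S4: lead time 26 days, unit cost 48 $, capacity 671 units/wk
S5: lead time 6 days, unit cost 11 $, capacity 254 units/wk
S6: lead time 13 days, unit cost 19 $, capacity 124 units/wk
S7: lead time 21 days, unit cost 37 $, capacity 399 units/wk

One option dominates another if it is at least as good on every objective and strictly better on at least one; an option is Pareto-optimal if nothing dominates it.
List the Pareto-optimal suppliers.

S1: dominated by S5 (lead time 6≤23, unit cost 11≤32, capacity 254≥158).
S2: dominated by S3 (lead time 3≤8, unit cost 50≤53, capacity 794≥504).
S3: not dominated (best lead time).
S4: not dominated.
S5: not dominated (best unit cost).
S6: dominated by S5 (lead time 6≤13, unit cost 11≤19, capacity 254≥124).
S7: not dominated.

S3, S4, S5, S7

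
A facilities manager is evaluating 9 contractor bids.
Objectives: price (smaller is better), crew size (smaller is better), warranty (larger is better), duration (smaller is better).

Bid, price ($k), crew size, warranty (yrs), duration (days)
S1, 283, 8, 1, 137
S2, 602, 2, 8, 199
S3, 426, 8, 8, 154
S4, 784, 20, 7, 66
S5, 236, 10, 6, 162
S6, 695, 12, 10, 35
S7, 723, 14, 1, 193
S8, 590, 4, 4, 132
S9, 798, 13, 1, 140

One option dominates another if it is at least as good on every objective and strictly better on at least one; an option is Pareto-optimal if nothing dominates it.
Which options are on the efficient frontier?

S1, S2, S3, S5, S6, S8

S1: not dominated.
S2: not dominated (best crew size).
S3: not dominated.
S4: dominated by S6 (price 695≤784, crew size 12≤20, warranty 10≥7, duration 35≤66).
S5: not dominated (best price).
S6: not dominated (best warranty).
S7: dominated by S1 (price 283≤723, crew size 8≤14, warranty 1≥1, duration 137≤193).
S8: not dominated.
S9: dominated by S1 (price 283≤798, crew size 8≤13, warranty 1≥1, duration 137≤140).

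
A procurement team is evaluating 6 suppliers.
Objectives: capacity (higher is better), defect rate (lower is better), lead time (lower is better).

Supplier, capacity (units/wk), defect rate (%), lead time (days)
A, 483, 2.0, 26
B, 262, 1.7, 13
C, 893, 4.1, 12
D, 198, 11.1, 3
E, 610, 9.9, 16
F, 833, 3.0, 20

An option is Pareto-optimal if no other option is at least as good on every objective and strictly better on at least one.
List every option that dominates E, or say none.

C: capacity 893≥610, defect rate 4.1≤9.9, lead time 12≤16 — dominates E.
Others (A, B, D, F) are each worse than E on at least one objective.

C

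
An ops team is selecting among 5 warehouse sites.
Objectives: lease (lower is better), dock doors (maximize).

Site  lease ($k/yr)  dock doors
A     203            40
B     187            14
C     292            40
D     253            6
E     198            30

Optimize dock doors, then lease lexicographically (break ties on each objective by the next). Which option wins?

A

First maximize dock doors: best is 40, kept {A, C}.
Then minimize lease: best is 203, kept {A}.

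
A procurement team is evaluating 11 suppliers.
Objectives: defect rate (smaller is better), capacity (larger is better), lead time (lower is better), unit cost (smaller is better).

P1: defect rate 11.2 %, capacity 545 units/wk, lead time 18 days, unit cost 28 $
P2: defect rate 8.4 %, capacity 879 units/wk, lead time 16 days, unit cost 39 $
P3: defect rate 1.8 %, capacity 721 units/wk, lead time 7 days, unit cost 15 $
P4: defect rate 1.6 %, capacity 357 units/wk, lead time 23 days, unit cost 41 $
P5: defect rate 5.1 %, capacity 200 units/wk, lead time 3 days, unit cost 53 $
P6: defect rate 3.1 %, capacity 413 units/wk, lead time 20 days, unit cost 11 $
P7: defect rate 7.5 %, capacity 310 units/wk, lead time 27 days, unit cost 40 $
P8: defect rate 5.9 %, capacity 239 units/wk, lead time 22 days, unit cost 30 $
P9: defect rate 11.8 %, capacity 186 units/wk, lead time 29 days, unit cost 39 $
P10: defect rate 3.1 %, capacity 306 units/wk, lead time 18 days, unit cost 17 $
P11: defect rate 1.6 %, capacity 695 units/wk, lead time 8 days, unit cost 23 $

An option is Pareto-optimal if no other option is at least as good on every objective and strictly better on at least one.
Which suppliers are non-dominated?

P1: dominated by P3 (defect rate 1.8≤11.2, capacity 721≥545, lead time 7≤18, unit cost 15≤28).
P2: not dominated (best capacity).
P3: not dominated.
P4: dominated by P11 (defect rate 1.6≤1.6, capacity 695≥357, lead time 8≤23, unit cost 23≤41).
P5: not dominated (best lead time).
P6: not dominated (best unit cost).
P7: dominated by P3 (defect rate 1.8≤7.5, capacity 721≥310, lead time 7≤27, unit cost 15≤40).
P8: dominated by P3 (defect rate 1.8≤5.9, capacity 721≥239, lead time 7≤22, unit cost 15≤30).
P9: dominated by P1 (defect rate 11.2≤11.8, capacity 545≥186, lead time 18≤29, unit cost 28≤39).
P10: dominated by P3 (defect rate 1.8≤3.1, capacity 721≥306, lead time 7≤18, unit cost 15≤17).
P11: not dominated.

P2, P3, P5, P6, P11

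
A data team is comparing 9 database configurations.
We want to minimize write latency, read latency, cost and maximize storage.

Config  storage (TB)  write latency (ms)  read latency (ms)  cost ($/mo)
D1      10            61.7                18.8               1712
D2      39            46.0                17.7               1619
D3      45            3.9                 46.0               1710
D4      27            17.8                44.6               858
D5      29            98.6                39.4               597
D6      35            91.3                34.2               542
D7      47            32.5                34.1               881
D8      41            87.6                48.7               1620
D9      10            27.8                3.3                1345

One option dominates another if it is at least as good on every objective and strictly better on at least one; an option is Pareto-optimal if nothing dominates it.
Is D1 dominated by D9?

Yes

D9 vs D1: storage 10≥10, write latency 27.8≤61.7, read latency 3.3≤18.8, cost 1345≤1712 — D9 is at least as good on every objective with at least one strict improvement.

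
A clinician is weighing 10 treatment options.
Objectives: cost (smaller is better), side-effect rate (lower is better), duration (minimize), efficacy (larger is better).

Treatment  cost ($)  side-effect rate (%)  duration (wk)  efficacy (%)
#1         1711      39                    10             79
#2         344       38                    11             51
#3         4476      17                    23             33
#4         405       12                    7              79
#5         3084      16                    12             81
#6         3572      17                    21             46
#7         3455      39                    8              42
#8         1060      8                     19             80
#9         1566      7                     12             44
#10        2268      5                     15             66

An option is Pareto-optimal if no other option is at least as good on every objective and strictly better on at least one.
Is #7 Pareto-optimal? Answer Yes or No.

#4 vs #7: cost 405≤3455, side-effect rate 12≤39, duration 7≤8, efficacy 79≥42 — #4 is at least as good on every objective and strictly better on at least one, so #4 dominates #7.

No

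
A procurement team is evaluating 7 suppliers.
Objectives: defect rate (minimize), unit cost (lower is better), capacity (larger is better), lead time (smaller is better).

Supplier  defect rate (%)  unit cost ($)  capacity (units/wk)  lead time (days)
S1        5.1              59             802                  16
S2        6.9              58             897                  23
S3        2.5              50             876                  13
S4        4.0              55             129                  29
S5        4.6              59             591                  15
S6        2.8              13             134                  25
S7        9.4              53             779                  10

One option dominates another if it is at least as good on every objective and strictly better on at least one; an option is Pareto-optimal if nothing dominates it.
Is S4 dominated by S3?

S3 vs S4: defect rate 2.5≤4.0, unit cost 50≤55, capacity 876≥129, lead time 13≤29 — S3 is at least as good on every objective with at least one strict improvement.

Yes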